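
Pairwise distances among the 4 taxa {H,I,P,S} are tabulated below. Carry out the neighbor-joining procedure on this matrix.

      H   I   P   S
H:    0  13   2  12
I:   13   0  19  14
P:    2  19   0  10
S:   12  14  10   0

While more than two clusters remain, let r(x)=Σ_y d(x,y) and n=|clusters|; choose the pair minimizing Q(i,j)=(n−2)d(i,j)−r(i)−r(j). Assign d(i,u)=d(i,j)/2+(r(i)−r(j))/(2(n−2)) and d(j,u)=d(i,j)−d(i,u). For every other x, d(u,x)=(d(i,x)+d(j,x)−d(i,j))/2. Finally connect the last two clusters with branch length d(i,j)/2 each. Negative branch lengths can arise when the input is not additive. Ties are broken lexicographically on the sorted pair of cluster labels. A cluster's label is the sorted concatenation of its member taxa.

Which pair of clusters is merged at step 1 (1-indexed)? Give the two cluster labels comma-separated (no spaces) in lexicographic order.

step 1: merge (H,P) at d=2, Q=-54; branch lengths H→0, P→2; new cluster HP
  updated: d(HP,I)=15, d(HP,S)=10
step 2: merge (HP,I) at d=15, Q=-39; branch lengths HP→11/2, I→19/2; new cluster HIP
  updated: d(HIP,S)=9/2
step 3: merge (HIP,S) at d=9/2; branch lengths HIP→9/4, S→9/4; new cluster HIPS
final tree: (((H:0,P:2):11/2,I:19/2):9/4,S:9/4)
total length: 43/2

H,P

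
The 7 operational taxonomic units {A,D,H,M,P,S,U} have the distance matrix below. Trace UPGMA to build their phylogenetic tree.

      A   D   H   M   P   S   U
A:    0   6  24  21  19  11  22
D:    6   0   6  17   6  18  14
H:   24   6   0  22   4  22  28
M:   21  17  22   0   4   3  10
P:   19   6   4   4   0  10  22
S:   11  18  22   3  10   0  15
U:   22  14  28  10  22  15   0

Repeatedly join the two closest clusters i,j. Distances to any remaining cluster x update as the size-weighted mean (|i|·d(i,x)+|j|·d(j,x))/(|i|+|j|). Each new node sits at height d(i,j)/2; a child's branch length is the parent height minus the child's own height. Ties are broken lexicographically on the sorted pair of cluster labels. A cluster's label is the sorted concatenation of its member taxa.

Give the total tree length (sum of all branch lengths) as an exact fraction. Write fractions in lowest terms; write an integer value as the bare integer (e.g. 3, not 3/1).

893/24

1. join M+S (d=3) ⇒ MS; edges |M|=3/2, |S|=3/2
  updated: d(A,MS)=16, d(D,MS)=35/2, d(H,MS)=22, d(MS,P)=7, d(MS,U)=25/2
2. join H+P (d=4) ⇒ HP; edges |H|=2, |P|=2
  updated: d(A,HP)=43/2, d(D,HP)=6, d(HP,MS)=29/2, d(HP,U)=25
3. join A+D (d=6) ⇒ AD; edges |A|=3, |D|=3
  updated: d(AD,HP)=55/4, d(AD,MS)=67/4, d(AD,U)=18
4. join MS+U (d=25/2) ⇒ MSU; edges |MS|=19/4, |U|=25/4
  updated: d(AD,MSU)=103/6, d(HP,MSU)=18
5. join AD+HP (d=55/4) ⇒ ADHP; edges |AD|=31/8, |HP|=39/8
  updated: d(ADHP,MSU)=211/12
6. join ADHP+MSU (d=211/12) ⇒ ADHMPSU; edges |ADHP|=23/12, |MSU|=61/24
final tree: (((A:3,D:3):31/8,(H:2,P:2):39/8):23/12,((M:3/2,S:3/2):19/4,U:25/4):61/24)
total length: 893/24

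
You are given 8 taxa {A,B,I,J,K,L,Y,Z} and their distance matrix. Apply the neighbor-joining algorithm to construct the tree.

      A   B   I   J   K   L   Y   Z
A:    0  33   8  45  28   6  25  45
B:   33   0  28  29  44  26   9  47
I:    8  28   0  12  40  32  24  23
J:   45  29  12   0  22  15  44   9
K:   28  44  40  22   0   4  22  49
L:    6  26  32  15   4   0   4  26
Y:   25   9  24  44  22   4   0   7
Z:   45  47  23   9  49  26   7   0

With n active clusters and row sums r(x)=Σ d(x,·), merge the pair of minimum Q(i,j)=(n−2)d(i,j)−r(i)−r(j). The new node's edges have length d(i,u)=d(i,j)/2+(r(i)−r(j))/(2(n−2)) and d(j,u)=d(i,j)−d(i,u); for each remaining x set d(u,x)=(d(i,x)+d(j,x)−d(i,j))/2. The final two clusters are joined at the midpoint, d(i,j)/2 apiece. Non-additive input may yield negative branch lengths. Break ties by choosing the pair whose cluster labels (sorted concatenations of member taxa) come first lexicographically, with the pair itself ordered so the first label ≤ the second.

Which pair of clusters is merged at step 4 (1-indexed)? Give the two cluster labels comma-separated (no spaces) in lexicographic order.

B,Y

iteration 1: select J,Z (d=9, Q=-328); attach at lengths (2, 7); label the merged cluster JZ
  updated: d(A,JZ)=81/2, d(B,JZ)=67/2, d(I,JZ)=13, d(JZ,K)=31, d(JZ,L)=16, d(JZ,Y)=21
iteration 2: select A,I (d=8, Q=-491/2); attach at lengths (71/20, 89/20); label the merged cluster AI
  updated: d(AI,B)=53/2, d(AI,JZ)=91/4, d(AI,K)=30, d(AI,L)=15, d(AI,Y)=41/2
iteration 3: select K,L (d=4, Q=-180); attach at lengths (41/4, -25/4); label the merged cluster KL
  updated: d(AI,KL)=41/2, d(B,KL)=33, d(JZ,KL)=43/2, d(KL,Y)=11
iteration 4: select B,Y (d=9, Q=-273/2); attach at lengths (45/4, -9/4); label the merged cluster BY
  updated: d(AI,BY)=19, d(BY,JZ)=91/4, d(BY,KL)=35/2
iteration 5: select AI,JZ (d=91/4, Q=-335/4); attach at lengths (163/16, 201/16); label the merged cluster AIJZ
  updated: d(AIJZ,BY)=19/2, d(AIJZ,KL)=77/8
iteration 6: select AIJZ,BY (d=19/2, Q=-293/8); attach at lengths (13/16, 139/16); label the merged cluster ABIJYZ
  updated: d(ABIJYZ,KL)=141/16
iteration 7: select ABIJYZ,KL (d=141/16); attach at lengths (141/32, 141/32); label the merged cluster ABIJKLYZ
final tree: ((((A:71/20,I:89/20):163/16,(J:2,Z:7):201/16):13/16,(B:45/4,Y:-9/4):139/16):141/32,(K:41/4,L:-25/4):141/32)
total length: 1137/16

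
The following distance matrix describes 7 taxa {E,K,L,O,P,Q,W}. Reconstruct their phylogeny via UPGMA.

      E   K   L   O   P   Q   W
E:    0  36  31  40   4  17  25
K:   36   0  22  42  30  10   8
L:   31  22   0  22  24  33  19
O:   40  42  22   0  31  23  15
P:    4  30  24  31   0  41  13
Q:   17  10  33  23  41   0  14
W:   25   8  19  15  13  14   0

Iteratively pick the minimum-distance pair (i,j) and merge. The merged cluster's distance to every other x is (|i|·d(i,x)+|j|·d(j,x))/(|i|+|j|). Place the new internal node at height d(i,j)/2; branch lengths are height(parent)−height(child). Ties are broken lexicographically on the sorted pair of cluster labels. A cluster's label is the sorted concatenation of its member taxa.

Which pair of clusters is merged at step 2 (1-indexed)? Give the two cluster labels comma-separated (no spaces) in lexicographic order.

K,W

step 1: merge (E,P) at d=4; branch lengths E→2, P→2; new cluster EP
  updated: d(EP,K)=33, d(EP,L)=55/2, d(EP,O)=71/2, d(EP,Q)=29, d(EP,W)=19
step 2: merge (K,W) at d=8; branch lengths K→4, W→4; new cluster KW
  updated: d(EP,KW)=26, d(KW,L)=41/2, d(KW,O)=57/2, d(KW,Q)=12
step 3: merge (KW,Q) at d=12; branch lengths KW→2, Q→6; new cluster KQW
  updated: d(EP,KQW)=27, d(KQW,L)=74/3, d(KQW,O)=80/3
step 4: merge (L,O) at d=22; branch lengths L→11, O→11; new cluster LO
  updated: d(EP,LO)=63/2, d(KQW,LO)=77/3
step 5: merge (KQW,LO) at d=77/3; branch lengths KQW→41/6, LO→11/6; new cluster KLOQW
  updated: d(EP,KLOQW)=144/5
step 6: merge (EP,KLOQW) at d=144/5; branch lengths EP→62/5, KLOQW→47/30; new cluster EKLOPQW
final tree: ((E:2,P:2):62/5,(((K:4,W:4):2,Q:6):41/6,(L:11,O:11):11/6):47/30)
total length: 1939/30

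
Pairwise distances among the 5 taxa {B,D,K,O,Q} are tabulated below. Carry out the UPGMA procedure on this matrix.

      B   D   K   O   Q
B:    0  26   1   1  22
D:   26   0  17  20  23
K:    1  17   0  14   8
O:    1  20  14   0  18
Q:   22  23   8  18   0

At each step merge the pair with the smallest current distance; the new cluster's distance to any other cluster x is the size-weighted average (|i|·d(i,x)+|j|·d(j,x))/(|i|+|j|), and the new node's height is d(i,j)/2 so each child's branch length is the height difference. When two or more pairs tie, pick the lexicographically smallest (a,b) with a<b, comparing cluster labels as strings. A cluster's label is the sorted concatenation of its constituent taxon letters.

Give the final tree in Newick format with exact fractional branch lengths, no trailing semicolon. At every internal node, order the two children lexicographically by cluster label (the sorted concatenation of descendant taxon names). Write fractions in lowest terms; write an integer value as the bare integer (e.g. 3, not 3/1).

1. join B+K (d=1) ⇒ BK; edges |B|=1/2, |K|=1/2
  updated: d(BK,D)=43/2, d(BK,O)=15/2, d(BK,Q)=15
2. join BK+O (d=15/2) ⇒ BKO; edges |BK|=13/4, |O|=15/4
  updated: d(BKO,D)=21, d(BKO,Q)=16
3. join BKO+Q (d=16) ⇒ BKOQ; edges |BKO|=17/4, |Q|=8
  updated: d(BKOQ,D)=43/2
4. join BKOQ+D (d=43/2) ⇒ BDKOQ; edges |BKOQ|=11/4, |D|=43/4
final tree: ((((B:1/2,K:1/2):13/4,O:15/4):17/4,Q:8):11/4,D:43/4)
total length: 135/4

((((B:1/2,K:1/2):13/4,O:15/4):17/4,Q:8):11/4,D:43/4)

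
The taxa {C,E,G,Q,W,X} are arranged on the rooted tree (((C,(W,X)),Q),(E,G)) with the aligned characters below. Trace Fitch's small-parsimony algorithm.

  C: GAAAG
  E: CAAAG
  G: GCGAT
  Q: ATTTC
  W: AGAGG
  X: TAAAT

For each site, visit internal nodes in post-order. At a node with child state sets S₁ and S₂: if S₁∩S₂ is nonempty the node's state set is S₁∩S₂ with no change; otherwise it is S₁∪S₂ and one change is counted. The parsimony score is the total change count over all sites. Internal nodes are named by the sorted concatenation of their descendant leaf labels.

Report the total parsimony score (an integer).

WX@0: {A} ∪ {T} = {A,T} (union, +1)
CWX@0: {G} ∪ {A,T} = {A,G,T} (union, +1)
CQWX@0: {A,G,T} ∩ {A} = {A} (intersection, +0)
EG@0: {C} ∪ {G} = {C,G} (union, +1)
CEGQWX@0: {A} ∪ {C,G} = {A,C,G} (union, +1)
WX@1: {G} ∪ {A} = {A,G} (union, +1)
CWX@1: {A} ∩ {A,G} = {A} (intersection, +0)
CQWX@1: {A} ∪ {T} = {A,T} (union, +1)
EG@1: {A} ∪ {C} = {A,C} (union, +1)
CEGQWX@1: {A,T} ∩ {A,C} = {A} (intersection, +0)
WX@2: {A} ∩ {A} = {A} (intersection, +0)
CWX@2: {A} ∩ {A} = {A} (intersection, +0)
CQWX@2: {A} ∪ {T} = {A,T} (union, +1)
EG@2: {A} ∪ {G} = {A,G} (union, +1)
CEGQWX@2: {A,T} ∩ {A,G} = {A} (intersection, +0)
WX@3: {G} ∪ {A} = {A,G} (union, +1)
CWX@3: {A} ∩ {A,G} = {A} (intersection, +0)
CQWX@3: {A} ∪ {T} = {A,T} (union, +1)
EG@3: {A} ∩ {A} = {A} (intersection, +0)
CEGQWX@3: {A,T} ∩ {A} = {A} (intersection, +0)
WX@4: {G} ∪ {T} = {G,T} (union, +1)
CWX@4: {G} ∩ {G,T} = {G} (intersection, +0)
CQWX@4: {G} ∪ {C} = {C,G} (union, +1)
EG@4: {G} ∪ {T} = {G,T} (union, +1)
CEGQWX@4: {C,G} ∩ {G,T} = {G} (intersection, +0)
per-site changes: [4, 3, 2, 2, 3]; total = 14

14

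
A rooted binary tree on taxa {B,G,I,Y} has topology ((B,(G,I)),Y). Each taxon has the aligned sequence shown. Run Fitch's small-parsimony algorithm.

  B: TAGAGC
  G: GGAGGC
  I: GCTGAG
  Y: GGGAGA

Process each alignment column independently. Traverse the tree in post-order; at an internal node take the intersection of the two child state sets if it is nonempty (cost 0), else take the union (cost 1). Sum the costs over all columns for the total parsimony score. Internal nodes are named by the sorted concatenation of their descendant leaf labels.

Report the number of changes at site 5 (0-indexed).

2

GI@0: {G} ∩ {G} = {G} (intersection, +0)
BGI@0: {T} ∪ {G} = {G,T} (union, +1)
BGIY@0: {G,T} ∩ {G} = {G} (intersection, +0)
GI@1: {G} ∪ {C} = {C,G} (union, +1)
BGI@1: {A} ∪ {C,G} = {A,C,G} (union, +1)
BGIY@1: {A,C,G} ∩ {G} = {G} (intersection, +0)
GI@2: {A} ∪ {T} = {A,T} (union, +1)
BGI@2: {G} ∪ {A,T} = {A,G,T} (union, +1)
BGIY@2: {A,G,T} ∩ {G} = {G} (intersection, +0)
GI@3: {G} ∩ {G} = {G} (intersection, +0)
BGI@3: {A} ∪ {G} = {A,G} (union, +1)
BGIY@3: {A,G} ∩ {A} = {A} (intersection, +0)
GI@4: {G} ∪ {A} = {A,G} (union, +1)
BGI@4: {G} ∩ {A,G} = {G} (intersection, +0)
BGIY@4: {G} ∩ {G} = {G} (intersection, +0)
GI@5: {C} ∪ {G} = {C,G} (union, +1)
BGI@5: {C} ∩ {C,G} = {C} (intersection, +0)
BGIY@5: {C} ∪ {A} = {A,C} (union, +1)
per-site changes: [1, 2, 2, 1, 1, 2]; total = 9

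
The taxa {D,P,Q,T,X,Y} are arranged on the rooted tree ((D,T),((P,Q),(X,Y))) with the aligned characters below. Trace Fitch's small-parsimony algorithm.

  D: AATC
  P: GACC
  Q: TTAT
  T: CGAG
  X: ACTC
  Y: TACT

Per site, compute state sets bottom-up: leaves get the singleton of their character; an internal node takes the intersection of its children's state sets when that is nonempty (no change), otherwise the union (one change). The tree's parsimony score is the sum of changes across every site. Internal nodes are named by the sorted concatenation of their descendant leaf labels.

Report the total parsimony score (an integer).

DT@0: {A} ∪ {C} = {A,C} (union, +1)
PQ@0: {G} ∪ {T} = {G,T} (union, +1)
XY@0: {A} ∪ {T} = {A,T} (union, +1)
PQXY@0: {G,T} ∩ {A,T} = {T} (intersection, +0)
DPQTXY@0: {A,C} ∪ {T} = {A,C,T} (union, +1)
DT@1: {A} ∪ {G} = {A,G} (union, +1)
PQ@1: {A} ∪ {T} = {A,T} (union, +1)
XY@1: {C} ∪ {A} = {A,C} (union, +1)
PQXY@1: {A,T} ∩ {A,C} = {A} (intersection, +0)
DPQTXY@1: {A,G} ∩ {A} = {A} (intersection, +0)
DT@2: {T} ∪ {A} = {A,T} (union, +1)
PQ@2: {C} ∪ {A} = {A,C} (union, +1)
XY@2: {T} ∪ {C} = {C,T} (union, +1)
PQXY@2: {A,C} ∩ {C,T} = {C} (intersection, +0)
DPQTXY@2: {A,T} ∪ {C} = {A,C,T} (union, +1)
DT@3: {C} ∪ {G} = {C,G} (union, +1)
PQ@3: {C} ∪ {T} = {C,T} (union, +1)
XY@3: {C} ∪ {T} = {C,T} (union, +1)
PQXY@3: {C,T} ∩ {C,T} = {C,T} (intersection, +0)
DPQTXY@3: {C,G} ∩ {C,T} = {C} (intersection, +0)
per-site changes: [4, 3, 4, 3]; total = 14

14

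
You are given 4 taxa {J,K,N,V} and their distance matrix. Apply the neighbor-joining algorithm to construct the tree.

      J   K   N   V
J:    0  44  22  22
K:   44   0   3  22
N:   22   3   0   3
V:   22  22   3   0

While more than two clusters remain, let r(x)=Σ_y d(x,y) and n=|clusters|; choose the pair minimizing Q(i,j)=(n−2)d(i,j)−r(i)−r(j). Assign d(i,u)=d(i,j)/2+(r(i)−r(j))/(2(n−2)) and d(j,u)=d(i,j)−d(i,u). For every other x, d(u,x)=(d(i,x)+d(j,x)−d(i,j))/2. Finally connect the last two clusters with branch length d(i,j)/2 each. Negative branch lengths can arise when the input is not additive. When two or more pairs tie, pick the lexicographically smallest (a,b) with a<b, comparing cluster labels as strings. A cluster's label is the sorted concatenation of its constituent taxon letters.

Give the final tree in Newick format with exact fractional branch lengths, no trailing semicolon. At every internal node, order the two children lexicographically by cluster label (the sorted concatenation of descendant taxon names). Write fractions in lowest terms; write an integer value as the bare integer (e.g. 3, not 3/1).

step 1: merge (J,V) at d=22, Q=-91; branch lengths J→85/4, V→3/4; new cluster JV
  updated: d(JV,K)=22, d(JV,N)=3/2
step 2: merge (JV,K) at d=22, Q=-53/2; branch lengths JV→41/4, K→47/4; new cluster JKV
  updated: d(JKV,N)=-35/4
step 3: merge (JKV,N) at d=-35/4; branch lengths JKV→-35/8, N→-35/8; new cluster JKNV
final tree: (((J:85/4,V:3/4):41/4,K:47/4):-35/8,N:-35/8)
total length: 141/4

(((J:85/4,V:3/4):41/4,K:47/4):-35/8,N:-35/8)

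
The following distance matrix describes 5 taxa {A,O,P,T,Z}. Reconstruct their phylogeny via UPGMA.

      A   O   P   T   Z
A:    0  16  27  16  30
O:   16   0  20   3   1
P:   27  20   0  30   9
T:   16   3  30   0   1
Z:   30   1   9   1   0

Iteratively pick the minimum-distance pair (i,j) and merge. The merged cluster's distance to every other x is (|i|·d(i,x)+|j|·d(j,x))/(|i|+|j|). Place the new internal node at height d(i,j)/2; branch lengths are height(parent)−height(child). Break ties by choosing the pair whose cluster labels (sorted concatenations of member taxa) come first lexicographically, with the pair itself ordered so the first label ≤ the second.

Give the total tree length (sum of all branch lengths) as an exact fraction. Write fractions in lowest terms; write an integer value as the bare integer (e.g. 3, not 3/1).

403/12

step 1: merge (O,Z) at d=1; branch lengths O→1/2, Z→1/2; new cluster OZ
  updated: d(A,OZ)=23, d(OZ,P)=29/2, d(OZ,T)=2
step 2: merge (OZ,T) at d=2; branch lengths OZ→1/2, T→1; new cluster OTZ
  updated: d(A,OTZ)=62/3, d(OTZ,P)=59/3
step 3: merge (OTZ,P) at d=59/3; branch lengths OTZ→53/6, P→59/6; new cluster OPTZ
  updated: d(A,OPTZ)=89/4
step 4: merge (A,OPTZ) at d=89/4; branch lengths A→89/8, OPTZ→31/24; new cluster AOPTZ
final tree: (A:89/8,(((O:1/2,Z:1/2):1/2,T:1):53/6,P:59/6):31/24)
total length: 403/12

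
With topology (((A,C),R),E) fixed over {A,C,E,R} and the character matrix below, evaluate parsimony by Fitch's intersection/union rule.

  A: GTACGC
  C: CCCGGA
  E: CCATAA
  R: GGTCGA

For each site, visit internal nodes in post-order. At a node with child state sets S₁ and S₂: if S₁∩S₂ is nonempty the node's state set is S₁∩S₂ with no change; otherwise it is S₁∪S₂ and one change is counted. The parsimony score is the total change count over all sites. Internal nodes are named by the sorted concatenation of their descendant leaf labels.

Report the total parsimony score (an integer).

AC@0: {G} ∪ {C} = {C,G} (union, +1)
ACR@0: {C,G} ∩ {G} = {G} (intersection, +0)
ACER@0: {G} ∪ {C} = {C,G} (union, +1)
AC@1: {T} ∪ {C} = {C,T} (union, +1)
ACR@1: {C,T} ∪ {G} = {C,G,T} (union, +1)
ACER@1: {C,G,T} ∩ {C} = {C} (intersection, +0)
AC@2: {A} ∪ {C} = {A,C} (union, +1)
ACR@2: {A,C} ∪ {T} = {A,C,T} (union, +1)
ACER@2: {A,C,T} ∩ {A} = {A} (intersection, +0)
AC@3: {C} ∪ {G} = {C,G} (union, +1)
ACR@3: {C,G} ∩ {C} = {C} (intersection, +0)
ACER@3: {C} ∪ {T} = {C,T} (union, +1)
AC@4: {G} ∩ {G} = {G} (intersection, +0)
ACR@4: {G} ∩ {G} = {G} (intersection, +0)
ACER@4: {G} ∪ {A} = {A,G} (union, +1)
AC@5: {C} ∪ {A} = {A,C} (union, +1)
ACR@5: {A,C} ∩ {A} = {A} (intersection, +0)
ACER@5: {A} ∩ {A} = {A} (intersection, +0)
per-site changes: [2, 2, 2, 2, 1, 1]; total = 10

10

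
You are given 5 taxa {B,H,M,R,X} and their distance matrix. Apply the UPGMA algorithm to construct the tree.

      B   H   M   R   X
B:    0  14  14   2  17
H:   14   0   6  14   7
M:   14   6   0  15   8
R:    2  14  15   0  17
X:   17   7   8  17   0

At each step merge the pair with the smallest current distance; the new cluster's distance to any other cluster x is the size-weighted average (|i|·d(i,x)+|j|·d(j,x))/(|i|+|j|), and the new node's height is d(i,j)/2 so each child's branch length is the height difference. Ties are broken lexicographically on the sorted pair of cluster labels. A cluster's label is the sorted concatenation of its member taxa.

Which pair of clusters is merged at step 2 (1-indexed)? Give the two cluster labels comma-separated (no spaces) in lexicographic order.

H,M

step 1: merge (B,R) at d=2; branch lengths B→1, R→1; new cluster BR
  updated: d(BR,H)=14, d(BR,M)=29/2, d(BR,X)=17
step 2: merge (H,M) at d=6; branch lengths H→3, M→3; new cluster HM
  updated: d(BR,HM)=57/4, d(HM,X)=15/2
step 3: merge (HM,X) at d=15/2; branch lengths HM→3/4, X→15/4; new cluster HMX
  updated: d(BR,HMX)=91/6
step 4: merge (BR,HMX) at d=91/6; branch lengths BR→79/12, HMX→23/6; new cluster BHMRX
final tree: ((B:1,R:1):79/12,((H:3,M:3):3/4,X:15/4):23/6)
total length: 275/12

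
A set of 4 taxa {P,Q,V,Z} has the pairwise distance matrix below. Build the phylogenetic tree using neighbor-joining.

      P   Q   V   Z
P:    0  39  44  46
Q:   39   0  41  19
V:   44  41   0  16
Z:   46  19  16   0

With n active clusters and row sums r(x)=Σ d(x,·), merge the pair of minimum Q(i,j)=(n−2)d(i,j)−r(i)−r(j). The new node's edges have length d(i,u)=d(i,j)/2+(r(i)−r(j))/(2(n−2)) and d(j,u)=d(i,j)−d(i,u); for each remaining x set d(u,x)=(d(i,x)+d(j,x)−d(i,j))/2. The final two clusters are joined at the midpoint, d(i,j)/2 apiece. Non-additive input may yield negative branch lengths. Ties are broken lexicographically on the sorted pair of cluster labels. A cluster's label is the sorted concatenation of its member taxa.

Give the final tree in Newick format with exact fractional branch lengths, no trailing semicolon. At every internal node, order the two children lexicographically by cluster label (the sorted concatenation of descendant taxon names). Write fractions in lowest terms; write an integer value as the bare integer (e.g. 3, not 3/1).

step 1: merge (P,Q) at d=39, Q=-150; branch lengths P→27, Q→12; new cluster PQ
  updated: d(PQ,V)=23, d(PQ,Z)=13
step 2: merge (PQ,V) at d=23, Q=-52; branch lengths PQ→10, V→13; new cluster PQV
  updated: d(PQV,Z)=3
step 3: merge (PQV,Z) at d=3; branch lengths PQV→3/2, Z→3/2; new cluster PQVZ
final tree: (((P:27,Q:12):10,V:13):3/2,Z:3/2)
total length: 65

(((P:27,Q:12):10,V:13):3/2,Z:3/2)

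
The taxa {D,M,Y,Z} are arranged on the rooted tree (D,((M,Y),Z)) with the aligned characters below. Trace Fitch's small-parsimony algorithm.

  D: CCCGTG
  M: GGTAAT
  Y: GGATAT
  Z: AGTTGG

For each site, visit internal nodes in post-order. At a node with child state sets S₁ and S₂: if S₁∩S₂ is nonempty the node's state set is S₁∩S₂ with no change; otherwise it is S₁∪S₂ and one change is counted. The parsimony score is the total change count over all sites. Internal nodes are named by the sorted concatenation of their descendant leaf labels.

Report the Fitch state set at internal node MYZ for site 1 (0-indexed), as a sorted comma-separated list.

site 0, node MY: M={G} ∩ Y={G} → {G} (+0)
site 0, node MYZ: MY={G} ∪ Z={A} → {A,G} (+1)
site 0, node DMYZ: D={C} ∪ MYZ={A,G} → {A,C,G} (+1)
site 1, node MY: M={G} ∩ Y={G} → {G} (+0)
site 1, node MYZ: MY={G} ∩ Z={G} → {G} (+0)
site 1, node DMYZ: D={C} ∪ MYZ={G} → {C,G} (+1)
site 2, node MY: M={T} ∪ Y={A} → {A,T} (+1)
site 2, node MYZ: MY={A,T} ∩ Z={T} → {T} (+0)
site 2, node DMYZ: D={C} ∪ MYZ={T} → {C,T} (+1)
site 3, node MY: M={A} ∪ Y={T} → {A,T} (+1)
site 3, node MYZ: MY={A,T} ∩ Z={T} → {T} (+0)
site 3, node DMYZ: D={G} ∪ MYZ={T} → {G,T} (+1)
site 4, node MY: M={A} ∩ Y={A} → {A} (+0)
site 4, node MYZ: MY={A} ∪ Z={G} → {A,G} (+1)
site 4, node DMYZ: D={T} ∪ MYZ={A,G} → {A,G,T} (+1)
site 5, node MY: M={T} ∩ Y={T} → {T} (+0)
site 5, node MYZ: MY={T} ∪ Z={G} → {G,T} (+1)
site 5, node DMYZ: D={G} ∩ MYZ={G,T} → {G} (+0)
per-site changes: [2, 1, 2, 2, 2, 1]; total = 10

G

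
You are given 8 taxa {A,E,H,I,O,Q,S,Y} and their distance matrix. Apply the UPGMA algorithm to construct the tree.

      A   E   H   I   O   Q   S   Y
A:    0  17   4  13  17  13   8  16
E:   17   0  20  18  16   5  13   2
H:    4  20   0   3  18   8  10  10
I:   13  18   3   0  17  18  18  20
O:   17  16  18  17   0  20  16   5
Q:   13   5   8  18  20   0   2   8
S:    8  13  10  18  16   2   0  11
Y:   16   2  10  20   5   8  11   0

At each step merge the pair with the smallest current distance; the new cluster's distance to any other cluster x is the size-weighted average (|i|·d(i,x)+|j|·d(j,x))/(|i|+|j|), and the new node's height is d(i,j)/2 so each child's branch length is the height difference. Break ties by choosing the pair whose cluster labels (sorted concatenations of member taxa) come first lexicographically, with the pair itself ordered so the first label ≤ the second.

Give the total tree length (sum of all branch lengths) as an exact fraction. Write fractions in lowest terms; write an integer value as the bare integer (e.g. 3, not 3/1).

step 1: merge (E,Y) at d=2; branch lengths E→1, Y→1; new cluster EY
  updated: d(A,EY)=33/2, d(EY,H)=15, d(EY,I)=19, d(EY,O)=21/2, d(EY,Q)=13/2, d(EY,S)=12
step 2: merge (Q,S) at d=2; branch lengths Q→1, S→1; new cluster QS
  updated: d(A,QS)=21/2, d(EY,QS)=37/4, d(H,QS)=9, d(I,QS)=18, d(O,QS)=18
step 3: merge (H,I) at d=3; branch lengths H→3/2, I→3/2; new cluster HI
  updated: d(A,HI)=17/2, d(EY,HI)=17, d(HI,O)=35/2, d(HI,QS)=27/2
step 4: merge (A,HI) at d=17/2; branch lengths A→17/4, HI→11/4; new cluster AHI
  updated: d(AHI,EY)=101/6, d(AHI,O)=52/3, d(AHI,QS)=25/2
step 5: merge (EY,QS) at d=37/4; branch lengths EY→29/8, QS→29/8; new cluster EQSY
  updated: d(AHI,EQSY)=44/3, d(EQSY,O)=57/4
step 6: merge (EQSY,O) at d=57/4; branch lengths EQSY→5/2, O→57/8; new cluster EOQSY
  updated: d(AHI,EOQSY)=76/5
step 7: merge (AHI,EOQSY) at d=76/5; branch lengths AHI→67/20, EOQSY→19/40; new cluster AEHIOQSY
final tree: ((A:17/4,(H:3/2,I:3/2):11/4):67/20,(((E:1,Y:1):29/8,(Q:1,S:1):29/8):5/2,O:57/8):19/40)
total length: 347/10

347/10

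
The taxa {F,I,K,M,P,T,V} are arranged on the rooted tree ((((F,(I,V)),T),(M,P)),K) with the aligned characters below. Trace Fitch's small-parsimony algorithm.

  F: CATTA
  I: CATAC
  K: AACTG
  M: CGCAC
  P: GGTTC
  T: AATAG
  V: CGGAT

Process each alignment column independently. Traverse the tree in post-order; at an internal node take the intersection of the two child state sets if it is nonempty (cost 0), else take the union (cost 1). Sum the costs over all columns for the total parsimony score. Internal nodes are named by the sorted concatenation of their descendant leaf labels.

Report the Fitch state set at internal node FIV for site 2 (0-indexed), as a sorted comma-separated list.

IV@0: {C} ∩ {C} = {C} (intersection, +0)
FIV@0: {C} ∩ {C} = {C} (intersection, +0)
FITV@0: {C} ∪ {A} = {A,C} (union, +1)
MP@0: {C} ∪ {G} = {C,G} (union, +1)
FIMPTV@0: {A,C} ∩ {C,G} = {C} (intersection, +0)
FIKMPTV@0: {C} ∪ {A} = {A,C} (union, +1)
IV@1: {A} ∪ {G} = {A,G} (union, +1)
FIV@1: {A} ∩ {A,G} = {A} (intersection, +0)
FITV@1: {A} ∩ {A} = {A} (intersection, +0)
MP@1: {G} ∩ {G} = {G} (intersection, +0)
FIMPTV@1: {A} ∪ {G} = {A,G} (union, +1)
FIKMPTV@1: {A,G} ∩ {A} = {A} (intersection, +0)
IV@2: {T} ∪ {G} = {G,T} (union, +1)
FIV@2: {T} ∩ {G,T} = {T} (intersection, +0)
FITV@2: {T} ∩ {T} = {T} (intersection, +0)
MP@2: {C} ∪ {T} = {C,T} (union, +1)
FIMPTV@2: {T} ∩ {C,T} = {T} (intersection, +0)
FIKMPTV@2: {T} ∪ {C} = {C,T} (union, +1)
IV@3: {A} ∩ {A} = {A} (intersection, +0)
FIV@3: {T} ∪ {A} = {A,T} (union, +1)
FITV@3: {A,T} ∩ {A} = {A} (intersection, +0)
MP@3: {A} ∪ {T} = {A,T} (union, +1)
FIMPTV@3: {A} ∩ {A,T} = {A} (intersection, +0)
FIKMPTV@3: {A} ∪ {T} = {A,T} (union, +1)
IV@4: {C} ∪ {T} = {C,T} (union, +1)
FIV@4: {A} ∪ {C,T} = {A,C,T} (union, +1)
FITV@4: {A,C,T} ∪ {G} = {A,C,G,T} (union, +1)
MP@4: {C} ∩ {C} = {C} (intersection, +0)
FIMPTV@4: {A,C,G,T} ∩ {C} = {C} (intersection, +0)
FIKMPTV@4: {C} ∪ {G} = {C,G} (union, +1)
per-site changes: [3, 2, 3, 3, 4]; total = 15

T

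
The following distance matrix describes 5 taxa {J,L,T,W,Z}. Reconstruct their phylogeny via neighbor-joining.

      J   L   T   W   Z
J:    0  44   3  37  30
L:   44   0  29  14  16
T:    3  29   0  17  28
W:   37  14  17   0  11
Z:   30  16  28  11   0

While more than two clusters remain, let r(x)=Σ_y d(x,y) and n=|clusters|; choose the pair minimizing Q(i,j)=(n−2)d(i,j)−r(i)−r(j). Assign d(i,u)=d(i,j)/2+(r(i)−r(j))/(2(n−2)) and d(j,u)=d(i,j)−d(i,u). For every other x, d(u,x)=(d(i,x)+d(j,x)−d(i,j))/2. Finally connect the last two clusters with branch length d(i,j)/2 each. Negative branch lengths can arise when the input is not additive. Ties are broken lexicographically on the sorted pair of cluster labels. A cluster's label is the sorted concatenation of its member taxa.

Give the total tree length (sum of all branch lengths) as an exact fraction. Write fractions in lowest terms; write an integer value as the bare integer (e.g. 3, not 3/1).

step 1: merge (J,T) at d=3, Q=-182; branch lengths J→23/3, T→-14/3; new cluster JT
  updated: d(JT,L)=35, d(JT,W)=51/2, d(JT,Z)=55/2
step 2: merge (JT,W) at d=51/2, Q=-175/2; branch lengths JT→177/8, W→27/8; new cluster JTW
  updated: d(JTW,L)=47/4, d(JTW,Z)=13/2
step 3: merge (JTW,L) at d=47/4, Q=-137/4; branch lengths JTW→9/8, L→85/8; new cluster JLTW
  updated: d(JLTW,Z)=43/8
step 4: merge (JLTW,Z) at d=43/8; branch lengths JLTW→43/16, Z→43/16; new cluster JLTWZ
final tree: ((((J:23/3,T:-14/3):177/8,W:27/8):9/8,L:85/8):43/16,Z:43/16)
total length: 365/8

365/8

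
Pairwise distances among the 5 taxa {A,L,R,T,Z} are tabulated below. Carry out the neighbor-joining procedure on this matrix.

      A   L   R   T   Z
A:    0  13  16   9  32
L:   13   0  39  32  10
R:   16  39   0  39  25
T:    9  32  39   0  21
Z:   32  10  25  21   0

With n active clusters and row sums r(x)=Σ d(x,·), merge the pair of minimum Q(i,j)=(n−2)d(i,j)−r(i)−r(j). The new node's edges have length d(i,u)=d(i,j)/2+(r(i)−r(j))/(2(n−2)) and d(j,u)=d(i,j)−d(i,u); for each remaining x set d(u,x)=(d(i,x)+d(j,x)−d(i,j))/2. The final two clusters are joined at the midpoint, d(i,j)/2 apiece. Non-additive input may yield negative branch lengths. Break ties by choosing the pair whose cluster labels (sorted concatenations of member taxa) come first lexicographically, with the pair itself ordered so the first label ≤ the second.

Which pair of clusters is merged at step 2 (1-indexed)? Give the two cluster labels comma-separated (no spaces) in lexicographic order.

1. join L+Z (d=10, Q=-152) ⇒ LZ; edges |L|=6, |Z|=4
  updated: d(A,LZ)=35/2, d(LZ,R)=27, d(LZ,T)=43/2
2. join A+T (d=9, Q=-94) ⇒ AT; edges |A|=-9/4, |T|=45/4
  updated: d(AT,LZ)=15, d(AT,R)=23
3. join AT+LZ (d=15, Q=-65) ⇒ ALTZ; edges |AT|=11/2, |LZ|=19/2
  updated: d(ALTZ,R)=35/2
4. join ALTZ+R (d=35/2) ⇒ ALRTZ; edges |ALTZ|=35/4, |R|=35/4
final tree: (((A:-9/4,T:45/4):11/2,(L:6,Z:4):19/2):35/4,R:35/4)
total length: 103/2

A,T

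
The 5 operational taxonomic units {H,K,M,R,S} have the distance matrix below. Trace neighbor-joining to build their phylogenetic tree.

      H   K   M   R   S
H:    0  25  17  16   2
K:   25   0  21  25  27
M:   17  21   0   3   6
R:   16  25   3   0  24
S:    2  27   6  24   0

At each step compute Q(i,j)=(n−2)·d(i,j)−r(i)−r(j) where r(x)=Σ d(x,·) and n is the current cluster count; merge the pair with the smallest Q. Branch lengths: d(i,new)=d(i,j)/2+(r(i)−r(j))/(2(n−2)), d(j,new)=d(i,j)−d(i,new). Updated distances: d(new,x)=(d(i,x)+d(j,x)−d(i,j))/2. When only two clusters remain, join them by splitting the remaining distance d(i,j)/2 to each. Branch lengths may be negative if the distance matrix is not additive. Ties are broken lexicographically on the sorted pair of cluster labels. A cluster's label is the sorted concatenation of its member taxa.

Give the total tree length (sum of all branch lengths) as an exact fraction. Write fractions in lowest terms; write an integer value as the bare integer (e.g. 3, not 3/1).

1. join H+S (d=2, Q=-113) ⇒ HS; edges |H|=7/6, |S|=5/6
  updated: d(HS,K)=25, d(HS,M)=21/2, d(HS,R)=19
2. join HS+K (d=25, Q=-151/2) ⇒ HKS; edges |HS|=67/8, |K|=133/8
  updated: d(HKS,M)=13/4, d(HKS,R)=19/2
3. join HKS+M (d=13/4, Q=-63/4) ⇒ HKMS; edges |HKS|=39/8, |M|=-13/8
  updated: d(HKMS,R)=37/8
4. join HKMS+R (d=37/8) ⇒ HKMRS; edges |HKMS|=37/16, |R|=37/16
final tree: ((((H:7/6,S:5/6):67/8,K:133/8):39/8,M:-13/8):37/16,R:37/16)
total length: 279/8

279/8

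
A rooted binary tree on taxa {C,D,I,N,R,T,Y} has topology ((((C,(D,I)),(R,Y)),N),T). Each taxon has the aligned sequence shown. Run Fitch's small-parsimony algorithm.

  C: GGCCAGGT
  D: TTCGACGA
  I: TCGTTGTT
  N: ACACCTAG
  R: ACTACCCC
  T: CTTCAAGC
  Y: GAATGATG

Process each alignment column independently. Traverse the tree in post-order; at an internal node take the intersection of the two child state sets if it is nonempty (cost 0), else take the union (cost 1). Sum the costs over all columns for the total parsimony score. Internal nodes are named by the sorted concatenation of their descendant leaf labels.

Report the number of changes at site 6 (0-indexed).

4

[col 0] DI: children D:{T}, I:{T} ∩→ {T}; cost 0
[col 0] CDI: children C:{G}, DI:{T} ∪→ {G,T}; cost 1
[col 0] RY: children R:{A}, Y:{G} ∪→ {A,G}; cost 1
[col 0] CDIRY: children CDI:{G,T}, RY:{A,G} ∩→ {G}; cost 0
[col 0] CDINRY: children CDIRY:{G}, N:{A} ∪→ {A,G}; cost 1
[col 0] CDINRTY: children CDINRY:{A,G}, T:{C} ∪→ {A,C,G}; cost 1
[col 1] DI: children D:{T}, I:{C} ∪→ {C,T}; cost 1
[col 1] CDI: children C:{G}, DI:{C,T} ∪→ {C,G,T}; cost 1
[col 1] RY: children R:{C}, Y:{A} ∪→ {A,C}; cost 1
[col 1] CDIRY: children CDI:{C,G,T}, RY:{A,C} ∩→ {C}; cost 0
[col 1] CDINRY: children CDIRY:{C}, N:{C} ∩→ {C}; cost 0
[col 1] CDINRTY: children CDINRY:{C}, T:{T} ∪→ {C,T}; cost 1
[col 2] DI: children D:{C}, I:{G} ∪→ {C,G}; cost 1
[col 2] CDI: children C:{C}, DI:{C,G} ∩→ {C}; cost 0
[col 2] RY: children R:{T}, Y:{A} ∪→ {A,T}; cost 1
[col 2] CDIRY: children CDI:{C}, RY:{A,T} ∪→ {A,C,T}; cost 1
[col 2] CDINRY: children CDIRY:{A,C,T}, N:{A} ∩→ {A}; cost 0
[col 2] CDINRTY: children CDINRY:{A}, T:{T} ∪→ {A,T}; cost 1
[col 3] DI: children D:{G}, I:{T} ∪→ {G,T}; cost 1
[col 3] CDI: children C:{C}, DI:{G,T} ∪→ {C,G,T}; cost 1
[col 3] RY: children R:{A}, Y:{T} ∪→ {A,T}; cost 1
[col 3] CDIRY: children CDI:{C,G,T}, RY:{A,T} ∩→ {T}; cost 0
[col 3] CDINRY: children CDIRY:{T}, N:{C} ∪→ {C,T}; cost 1
[col 3] CDINRTY: children CDINRY:{C,T}, T:{C} ∩→ {C}; cost 0
[col 4] DI: children D:{A}, I:{T} ∪→ {A,T}; cost 1
[col 4] CDI: children C:{A}, DI:{A,T} ∩→ {A}; cost 0
[col 4] RY: children R:{C}, Y:{G} ∪→ {C,G}; cost 1
[col 4] CDIRY: children CDI:{A}, RY:{C,G} ∪→ {A,C,G}; cost 1
[col 4] CDINRY: children CDIRY:{A,C,G}, N:{C} ∩→ {C}; cost 0
[col 4] CDINRTY: children CDINRY:{C}, T:{A} ∪→ {A,C}; cost 1
[col 5] DI: children D:{C}, I:{G} ∪→ {C,G}; cost 1
[col 5] CDI: children C:{G}, DI:{C,G} ∩→ {G}; cost 0
[col 5] RY: children R:{C}, Y:{A} ∪→ {A,C}; cost 1
[col 5] CDIRY: children CDI:{G}, RY:{A,C} ∪→ {A,C,G}; cost 1
[col 5] CDINRY: children CDIRY:{A,C,G}, N:{T} ∪→ {A,C,G,T}; cost 1
[col 5] CDINRTY: children CDINRY:{A,C,G,T}, T:{A} ∩→ {A}; cost 0
[col 6] DI: children D:{G}, I:{T} ∪→ {G,T}; cost 1
[col 6] CDI: children C:{G}, DI:{G,T} ∩→ {G}; cost 0
[col 6] RY: children R:{C}, Y:{T} ∪→ {C,T}; cost 1
[col 6] CDIRY: children CDI:{G}, RY:{C,T} ∪→ {C,G,T}; cost 1
[col 6] CDINRY: children CDIRY:{C,G,T}, N:{A} ∪→ {A,C,G,T}; cost 1
[col 6] CDINRTY: children CDINRY:{A,C,G,T}, T:{G} ∩→ {G}; cost 0
[col 7] DI: children D:{A}, I:{T} ∪→ {A,T}; cost 1
[col 7] CDI: children C:{T}, DI:{A,T} ∩→ {T}; cost 0
[col 7] RY: children R:{C}, Y:{G} ∪→ {C,G}; cost 1
[col 7] CDIRY: children CDI:{T}, RY:{C,G} ∪→ {C,G,T}; cost 1
[col 7] CDINRY: children CDIRY:{C,G,T}, N:{G} ∩→ {G}; cost 0
[col 7] CDINRTY: children CDINRY:{G}, T:{C} ∪→ {C,G}; cost 1
per-site changes: [4, 4, 4, 4, 4, 4, 4, 4]; total = 32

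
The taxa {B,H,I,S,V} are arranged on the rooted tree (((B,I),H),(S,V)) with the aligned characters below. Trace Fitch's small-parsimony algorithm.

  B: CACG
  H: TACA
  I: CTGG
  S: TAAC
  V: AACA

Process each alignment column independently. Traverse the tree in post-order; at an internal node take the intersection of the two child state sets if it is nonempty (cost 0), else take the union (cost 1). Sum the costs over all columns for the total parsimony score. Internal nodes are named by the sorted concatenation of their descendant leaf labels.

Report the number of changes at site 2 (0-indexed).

site 0, node BI: B={C} ∩ I={C} → {C} (+0)
site 0, node BHI: BI={C} ∪ H={T} → {C,T} (+1)
site 0, node SV: S={T} ∪ V={A} → {A,T} (+1)
site 0, node BHISV: BHI={C,T} ∩ SV={A,T} → {T} (+0)
site 1, node BI: B={A} ∪ I={T} → {A,T} (+1)
site 1, node BHI: BI={A,T} ∩ H={A} → {A} (+0)
site 1, node SV: S={A} ∩ V={A} → {A} (+0)
site 1, node BHISV: BHI={A} ∩ SV={A} → {A} (+0)
site 2, node BI: B={C} ∪ I={G} → {C,G} (+1)
site 2, node BHI: BI={C,G} ∩ H={C} → {C} (+0)
site 2, node SV: S={A} ∪ V={C} → {A,C} (+1)
site 2, node BHISV: BHI={C} ∩ SV={A,C} → {C} (+0)
site 3, node BI: B={G} ∩ I={G} → {G} (+0)
site 3, node BHI: BI={G} ∪ H={A} → {A,G} (+1)
site 3, node SV: S={C} ∪ V={A} → {A,C} (+1)
site 3, node BHISV: BHI={A,G} ∩ SV={A,C} → {A} (+0)
per-site changes: [2, 1, 2, 2]; total = 7

2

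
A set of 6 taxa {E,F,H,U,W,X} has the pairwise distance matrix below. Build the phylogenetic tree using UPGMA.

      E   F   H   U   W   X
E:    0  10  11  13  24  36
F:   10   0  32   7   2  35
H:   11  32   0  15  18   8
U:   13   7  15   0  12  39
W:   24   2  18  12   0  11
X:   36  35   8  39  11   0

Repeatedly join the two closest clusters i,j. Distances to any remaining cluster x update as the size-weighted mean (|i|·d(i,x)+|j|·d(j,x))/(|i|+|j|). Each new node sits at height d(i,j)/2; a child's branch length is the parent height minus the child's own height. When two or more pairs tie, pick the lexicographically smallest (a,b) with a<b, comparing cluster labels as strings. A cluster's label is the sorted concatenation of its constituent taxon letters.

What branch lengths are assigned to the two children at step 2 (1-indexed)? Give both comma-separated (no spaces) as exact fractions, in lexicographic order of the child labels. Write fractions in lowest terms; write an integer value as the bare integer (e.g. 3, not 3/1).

1. join F+W (d=2) ⇒ FW; edges |F|=1, |W|=1
  updated: d(E,FW)=17, d(FW,H)=25, d(FW,U)=19/2, d(FW,X)=23
2. join H+X (d=8) ⇒ HX; edges |H|=4, |X|=4
  updated: d(E,HX)=47/2, d(FW,HX)=24, d(HX,U)=27
3. join FW+U (d=19/2) ⇒ FUW; edges |FW|=15/4, |U|=19/4
  updated: d(E,FUW)=47/3, d(FUW,HX)=25
4. join E+FUW (d=47/3) ⇒ EFUW; edges |E|=47/6, |FUW|=37/12
  updated: d(EFUW,HX)=197/8
5. join EFUW+HX (d=197/8) ⇒ EFHUWX; edges |EFUW|=215/48, |HX|=133/16
final tree: ((E:47/6,((F:1,W:1):15/4,U:19/4):37/12):215/48,(H:4,X:4):133/16)
total length: 1013/24

4,4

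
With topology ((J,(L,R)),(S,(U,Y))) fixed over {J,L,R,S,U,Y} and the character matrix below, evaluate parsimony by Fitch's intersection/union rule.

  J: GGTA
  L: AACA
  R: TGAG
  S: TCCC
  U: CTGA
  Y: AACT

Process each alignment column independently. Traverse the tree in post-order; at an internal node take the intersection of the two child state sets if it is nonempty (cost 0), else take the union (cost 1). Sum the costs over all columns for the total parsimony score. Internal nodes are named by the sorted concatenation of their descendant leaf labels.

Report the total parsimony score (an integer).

site 0, node LR: L={A} ∪ R={T} → {A,T} (+1)
site 0, node JLR: J={G} ∪ LR={A,T} → {A,G,T} (+1)
site 0, node UY: U={C} ∪ Y={A} → {A,C} (+1)
site 0, node SUY: S={T} ∪ UY={A,C} → {A,C,T} (+1)
site 0, node JLRSUY: JLR={A,G,T} ∩ SUY={A,C,T} → {A,T} (+0)
site 1, node LR: L={A} ∪ R={G} → {A,G} (+1)
site 1, node JLR: J={G} ∩ LR={A,G} → {G} (+0)
site 1, node UY: U={T} ∪ Y={A} → {A,T} (+1)
site 1, node SUY: S={C} ∪ UY={A,T} → {A,C,T} (+1)
site 1, node JLRSUY: JLR={G} ∪ SUY={A,C,T} → {A,C,G,T} (+1)
site 2, node LR: L={C} ∪ R={A} → {A,C} (+1)
site 2, node JLR: J={T} ∪ LR={A,C} → {A,C,T} (+1)
site 2, node UY: U={G} ∪ Y={C} → {C,G} (+1)
site 2, node SUY: S={C} ∩ UY={C,G} → {C} (+0)
site 2, node JLRSUY: JLR={A,C,T} ∩ SUY={C} → {C} (+0)
site 3, node LR: L={A} ∪ R={G} → {A,G} (+1)
site 3, node JLR: J={A} ∩ LR={A,G} → {A} (+0)
site 3, node UY: U={A} ∪ Y={T} → {A,T} (+1)
site 3, node SUY: S={C} ∪ UY={A,T} → {A,C,T} (+1)
site 3, node JLRSUY: JLR={A} ∩ SUY={A,C,T} → {A} (+0)
per-site changes: [4, 4, 3, 3]; total = 14

14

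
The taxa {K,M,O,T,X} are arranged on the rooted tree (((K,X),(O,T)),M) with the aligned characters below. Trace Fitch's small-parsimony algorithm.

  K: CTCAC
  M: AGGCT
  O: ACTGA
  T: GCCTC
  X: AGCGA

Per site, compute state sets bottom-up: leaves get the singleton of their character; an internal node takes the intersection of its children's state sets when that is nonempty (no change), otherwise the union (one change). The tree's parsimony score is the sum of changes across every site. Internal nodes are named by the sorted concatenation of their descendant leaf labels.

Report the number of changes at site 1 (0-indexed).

[col 0] KX: children K:{C}, X:{A} ∪→ {A,C}; cost 1
[col 0] OT: children O:{A}, T:{G} ∪→ {A,G}; cost 1
[col 0] KOTX: children KX:{A,C}, OT:{A,G} ∩→ {A}; cost 0
[col 0] KMOTX: children KOTX:{A}, M:{A} ∩→ {A}; cost 0
[col 1] KX: children K:{T}, X:{G} ∪→ {G,T}; cost 1
[col 1] OT: children O:{C}, T:{C} ∩→ {C}; cost 0
[col 1] KOTX: children KX:{G,T}, OT:{C} ∪→ {C,G,T}; cost 1
[col 1] KMOTX: children KOTX:{C,G,T}, M:{G} ∩→ {G}; cost 0
[col 2] KX: children K:{C}, X:{C} ∩→ {C}; cost 0
[col 2] OT: children O:{T}, T:{C} ∪→ {C,T}; cost 1
[col 2] KOTX: children KX:{C}, OT:{C,T} ∩→ {C}; cost 0
[col 2] KMOTX: children KOTX:{C}, M:{G} ∪→ {C,G}; cost 1
[col 3] KX: children K:{A}, X:{G} ∪→ {A,G}; cost 1
[col 3] OT: children O:{G}, T:{T} ∪→ {G,T}; cost 1
[col 3] KOTX: children KX:{A,G}, OT:{G,T} ∩→ {G}; cost 0
[col 3] KMOTX: children KOTX:{G}, M:{C} ∪→ {C,G}; cost 1
[col 4] KX: children K:{C}, X:{A} ∪→ {A,C}; cost 1
[col 4] OT: children O:{A}, T:{C} ∪→ {A,C}; cost 1
[col 4] KOTX: children KX:{A,C}, OT:{A,C} ∩→ {A,C}; cost 0
[col 4] KMOTX: children KOTX:{A,C}, M:{T} ∪→ {A,C,T}; cost 1
per-site changes: [2, 2, 2, 3, 3]; total = 12

2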